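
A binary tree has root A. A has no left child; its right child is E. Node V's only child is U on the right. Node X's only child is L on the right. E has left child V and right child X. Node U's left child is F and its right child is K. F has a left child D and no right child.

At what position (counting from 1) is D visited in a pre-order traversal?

6

Pre-order visits the node, then its left subtree, then its right subtree.
Visit A.
At A: no left child.
At A: go right to E.
  Visit E.
  At E: go left to V.
    Visit V.
    At V: no left child.
    At V: go right to U.
      Visit U.
      At U: go left to F.
        Visit F.
        At F: go left to D.
          D is a leaf — visit D.
        At F: no right child.
      At U: go right to K.
        K is a leaf — visit K.
  At E: go right to X.
    Visit X.
    At X: no left child.
    At X: go right to L.
      L is a leaf — visit L.
Full pre-order sequence: A, E, V, U, F, D, K, X, L.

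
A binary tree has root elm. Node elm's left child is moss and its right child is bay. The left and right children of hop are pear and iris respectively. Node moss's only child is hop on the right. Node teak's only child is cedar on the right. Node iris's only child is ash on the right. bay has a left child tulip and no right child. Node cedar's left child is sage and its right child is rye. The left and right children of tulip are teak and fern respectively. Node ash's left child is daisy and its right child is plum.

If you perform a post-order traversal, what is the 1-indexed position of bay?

Post-order visits the left subtree, then the right subtree, then the node.
At elm: go left to moss.
  At moss: no left child.
  At moss: go right to hop.
    At hop: go left to pear.
      pear is a leaf — visit pear.
    At hop: go right to iris.
      At iris: no left child.
      At iris: go right to ash.
        At ash: go left to daisy.
          daisy is a leaf — visit daisy.
        At ash: go right to plum.
          plum is a leaf — visit plum.
        Visit ash.
      Visit iris.
    Visit hop.
  Visit moss.
At elm: go right to bay.
  At bay: go left to tulip.
    At tulip: go left to teak.
      At teak: no left child.
      At teak: go right to cedar.
        At cedar: go left to sage.
          sage is a leaf — visit sage.
        At cedar: go right to rye.
          rye is a leaf — visit rye.
        Visit cedar.
      Visit teak.
    At tulip: go right to fern.
      fern is a leaf — visit fern.
    Visit tulip.
  At bay: no right child.
  Visit bay.
Visit elm.
Full post-order sequence: pear, daisy, plum, ash, iris, hop, moss, sage, rye, cedar, teak, fern, tulip, bay, elm.

14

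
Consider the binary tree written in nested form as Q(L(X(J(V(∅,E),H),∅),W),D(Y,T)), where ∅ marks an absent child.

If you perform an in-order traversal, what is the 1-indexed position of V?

1

In-order visits the left subtree, then the node, then the right subtree.
At Q: go left to L.
  At L: go left to X.
    At X: go left to J.
      At J: go left to V.
        At V: no left child.
        Visit V.
        At V: go right to E.
          E is a leaf — visit E.
      Visit J.
      At J: go right to H.
        H is a leaf — visit H.
    Visit X.
    At X: no right child.
  Visit L.
  At L: go right to W.
    W is a leaf — visit W.
Visit Q.
At Q: go right to D.
  At D: go left to Y.
    Y is a leaf — visit Y.
  Visit D.
  At D: go right to T.
    T is a leaf — visit T.
Full in-order sequence: V, E, J, H, X, L, W, Q, Y, D, T.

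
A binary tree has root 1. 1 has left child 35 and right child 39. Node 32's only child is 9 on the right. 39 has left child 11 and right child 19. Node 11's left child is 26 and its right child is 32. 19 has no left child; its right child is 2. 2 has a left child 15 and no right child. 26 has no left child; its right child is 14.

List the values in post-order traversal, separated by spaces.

Post-order visits the left subtree, then the right subtree, then the node.
At 1: go left to 35.
  35 is a leaf — visit 35.
At 1: go right to 39.
  At 39: go left to 11.
    At 11: go left to 26.
      At 26: no left child.
      At 26: go right to 14.
        14 is a leaf — visit 14.
      Visit 26.
    At 11: go right to 32.
      At 32: no left child.
      At 32: go right to 9.
        9 is a leaf — visit 9.
      Visit 32.
    Visit 11.
  At 39: go right to 19.
    At 19: no left child.
    At 19: go right to 2.
      At 2: go left to 15.
        15 is a leaf — visit 15.
      At 2: no right child.
      Visit 2.
    Visit 19.
  Visit 39.
Visit 1.

35 14 26 9 32 11 15 2 19 39 1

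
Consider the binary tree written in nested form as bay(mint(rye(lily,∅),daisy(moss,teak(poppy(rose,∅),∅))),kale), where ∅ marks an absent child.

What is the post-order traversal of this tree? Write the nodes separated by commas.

Post-order visits the left subtree, then the right subtree, then the node.
At bay: go left to mint.
  At mint: go left to rye.
    At rye: go left to lily.
      lily is a leaf — visit lily.
    At rye: no right child.
    Visit rye.
  At mint: go right to daisy.
    At daisy: go left to moss.
      moss is a leaf — visit moss.
    At daisy: go right to teak.
      At teak: go left to poppy.
        At poppy: go left to rose.
          rose is a leaf — visit rose.
        At poppy: no right child.
        Visit poppy.
      At teak: no right child.
      Visit teak.
    Visit daisy.
  Visit mint.
At bay: go right to kale.
  kale is a leaf — visit kale.
Visit bay.

lily, rye, moss, rose, poppy, teak, daisy, mint, kale, bay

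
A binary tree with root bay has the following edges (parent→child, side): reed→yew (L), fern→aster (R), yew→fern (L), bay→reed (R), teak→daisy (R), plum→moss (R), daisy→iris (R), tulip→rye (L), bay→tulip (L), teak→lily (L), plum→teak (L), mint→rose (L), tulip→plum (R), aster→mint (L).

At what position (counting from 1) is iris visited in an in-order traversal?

6

In-order visits the left subtree, then the node, then the right subtree.
At bay: go left to tulip.
  At tulip: go left to rye.
    rye is a leaf — visit rye.
  Visit tulip.
  At tulip: go right to plum.
    At plum: go left to teak.
      At teak: go left to lily.
        lily is a leaf — visit lily.
      Visit teak.
      At teak: go right to daisy.
        At daisy: no left child.
        Visit daisy.
        At daisy: go right to iris.
          iris is a leaf — visit iris.
    Visit plum.
    At plum: go right to moss.
      moss is a leaf — visit moss.
Visit bay.
At bay: go right to reed.
  At reed: go left to yew.
    At yew: go left to fern.
      At fern: no left child.
      Visit fern.
      At fern: go right to aster.
        At aster: go left to mint.
          At mint: go left to rose.
            rose is a leaf — visit rose.
          Visit mint.
          At mint: no right child.
        Visit aster.
        At aster: no right child.
    Visit yew.
    At yew: no right child.
  Visit reed.
  At reed: no right child.
Full in-order sequence: rye, tulip, lily, teak, daisy, iris, plum, moss, bay, fern, rose, mint, aster, yew, reed.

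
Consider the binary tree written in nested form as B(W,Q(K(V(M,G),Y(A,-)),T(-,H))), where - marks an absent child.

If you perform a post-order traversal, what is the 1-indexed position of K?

Post-order visits the left subtree, then the right subtree, then the node.
At B: go left to W.
  W is a leaf — visit W.
At B: go right to Q.
  At Q: go left to K.
    At K: go left to V.
      At V: go left to M.
        M is a leaf — visit M.
      At V: go right to G.
        G is a leaf — visit G.
      Visit V.
    At K: go right to Y.
      At Y: go left to A.
        A is a leaf — visit A.
      At Y: no right child.
      Visit Y.
    Visit K.
  At Q: go right to T.
    At T: no left child.
    At T: go right to H.
      H is a leaf — visit H.
    Visit T.
  Visit Q.
Visit B.
Full post-order sequence: W, M, G, V, A, Y, K, H, T, Q, B.

7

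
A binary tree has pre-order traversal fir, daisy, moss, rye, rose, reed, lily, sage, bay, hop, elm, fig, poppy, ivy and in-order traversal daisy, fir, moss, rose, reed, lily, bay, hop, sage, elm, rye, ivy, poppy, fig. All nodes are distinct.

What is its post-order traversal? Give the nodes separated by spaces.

daisy hop bay elm sage lily reed rose ivy poppy fig rye moss fir

The first element of pre-order is the root; it splits in-order into left and right subtrees.
Root fir: left subtree has 1 node {daisy}, right has 12 {moss, rose, reed, lily, bay, hop, sage, elm, rye, ivy, poppy, fig}.
  Root moss: left subtree has 0 nodes { }, right has 11 {rose, reed, lily, bay, hop, sage, elm, rye, ivy, poppy, fig}.
    Root rye: left subtree has 7 nodes {rose, reed, lily, bay, hop, sage, elm}, right has 3 {ivy, poppy, fig}.
      Root rose: left subtree has 0 nodes { }, right has 6 {reed, lily, bay, hop, sage, elm}.
        Root reed: left subtree has 0 nodes { }, right has 5 {lily, bay, hop, sage, elm}.
          Root lily: left subtree has 0 nodes { }, right has 4 {bay, hop, sage, elm}.
            Root sage: left subtree has 2 nodes {bay, hop}, right has 1 {elm}.
              Root bay: left subtree has 0 nodes { }, right has 1 {hop}.
      Root fig: left subtree has 2 nodes {ivy, poppy}, right has 0 { }.
        Root poppy: left subtree has 1 node {ivy}, right has 0 { }.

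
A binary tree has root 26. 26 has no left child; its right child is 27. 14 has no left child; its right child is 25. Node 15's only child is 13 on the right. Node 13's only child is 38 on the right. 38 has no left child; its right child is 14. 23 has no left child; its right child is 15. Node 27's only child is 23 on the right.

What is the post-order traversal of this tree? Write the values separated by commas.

Post-order visits the left subtree, then the right subtree, then the node.
At 26: no left child.
At 26: go right to 27.
  At 27: no left child.
  At 27: go right to 23.
    At 23: no left child.
    At 23: go right to 15.
      At 15: no left child.
      At 15: go right to 13.
        At 13: no left child.
        At 13: go right to 38.
          At 38: no left child.
          At 38: go right to 14.
            At 14: no left child.
            At 14: go right to 25.
              25 is a leaf — visit 25.
            Visit 14.
          Visit 38.
        Visit 13.
      Visit 15.
    Visit 23.
  Visit 27.
Visit 26.

25, 14, 38, 13, 15, 23, 27, 26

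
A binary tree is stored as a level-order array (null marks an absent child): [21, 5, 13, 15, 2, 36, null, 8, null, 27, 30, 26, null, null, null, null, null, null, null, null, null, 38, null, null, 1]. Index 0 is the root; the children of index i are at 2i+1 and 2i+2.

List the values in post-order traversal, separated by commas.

Post-order visits the left subtree, then the right subtree, then the node.
At 21: go left to 5.
  At 5: go left to 15.
    At 15: go left to 8.
      8 is a leaf — visit 8.
    At 15: no right child.
    Visit 15.
  At 5: go right to 2.
    At 2: go left to 27.
      27 is a leaf — visit 27.
    At 2: go right to 30.
      At 30: go left to 38.
        38 is a leaf — visit 38.
      At 30: no right child.
      Visit 30.
    Visit 2.
  Visit 5.
At 21: go right to 13.
  At 13: go left to 36.
    At 36: go left to 26.
      At 26: no left child.
      At 26: go right to 1.
        1 is a leaf — visit 1.
      Visit 26.
    At 36: no right child.
    Visit 36.
  At 13: no right child.
  Visit 13.
Visit 21.

8, 15, 27, 38, 30, 2, 5, 1, 26, 36, 13, 21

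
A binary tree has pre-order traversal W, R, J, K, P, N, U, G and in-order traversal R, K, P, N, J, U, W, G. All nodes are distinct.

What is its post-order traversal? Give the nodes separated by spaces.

N P K U J R G W

The first element of pre-order is the root; it splits in-order into left and right subtrees.
Root W: left subtree has 6 nodes {R, K, P, N, J, U}, right has 1 {G}.
  Root R: left subtree has 0 nodes { }, right has 5 {K, P, N, J, U}.
    Root J: left subtree has 3 nodes {K, P, N}, right has 1 {U}.
      Root K: left subtree has 0 nodes { }, right has 2 {P, N}.
        Root P: left subtree has 0 nodes { }, right has 1 {N}.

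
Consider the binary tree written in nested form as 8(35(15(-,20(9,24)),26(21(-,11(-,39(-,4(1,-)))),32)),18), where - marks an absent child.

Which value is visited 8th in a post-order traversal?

Post-order visits the left subtree, then the right subtree, then the node.
At 8: go left to 35.
  At 35: go left to 15.
    At 15: no left child.
    At 15: go right to 20.
      At 20: go left to 9.
        9 is a leaf — visit 9.
      At 20: go right to 24.
        24 is a leaf — visit 24.
      Visit 20.
    Visit 15.
  At 35: go right to 26.
    At 26: go left to 21.
      At 21: no left child.
      At 21: go right to 11.
        At 11: no left child.
        At 11: go right to 39.
          At 39: no left child.
          At 39: go right to 4.
            At 4: go left to 1.
              1 is a leaf — visit 1.
            At 4: no right child.
            Visit 4.
          Visit 39.
        Visit 11.
      Visit 21.
    At 26: go right to 32.
      32 is a leaf — visit 32.
    Visit 26.
  Visit 35.
At 8: go right to 18.
  18 is a leaf — visit 18.
Visit 8.
Full post-order sequence: 9, 24, 20, 15, 1, 4, 39, 11, 21, 32, 26, 35, 18, 8.

11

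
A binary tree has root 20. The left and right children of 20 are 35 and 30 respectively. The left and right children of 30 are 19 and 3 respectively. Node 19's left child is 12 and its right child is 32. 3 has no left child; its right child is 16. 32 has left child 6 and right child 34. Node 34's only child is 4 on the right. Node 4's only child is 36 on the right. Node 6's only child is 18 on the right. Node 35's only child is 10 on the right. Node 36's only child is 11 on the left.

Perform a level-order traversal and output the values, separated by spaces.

Level-order visits nodes level by level from the root, left to right within each level.
Level 0: 20
Level 1: 35, 30
Level 2: 10, 19, 3
Level 3: 12, 32, 16
Level 4: 6, 34
Level 5: 18, 4
Level 6: 36
Level 7: 11

20 35 30 10 19 3 12 32 16 6 34 18 4 36 11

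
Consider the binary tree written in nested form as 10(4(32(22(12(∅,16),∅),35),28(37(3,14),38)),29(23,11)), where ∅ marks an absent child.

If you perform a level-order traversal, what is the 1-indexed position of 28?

5

Level-order visits nodes level by level from the root, left to right within each level.
Level 0: 10
Level 1: 4, 29
Level 2: 32, 28, 23, 11
Level 3: 22, 35, 37, 38
Level 4: 12, 3, 14
Level 5: 16
Full level-order sequence: 10, 4, 29, 32, 28, 23, 11, 22, 35, 37, 38, 12, 3, 14, 16.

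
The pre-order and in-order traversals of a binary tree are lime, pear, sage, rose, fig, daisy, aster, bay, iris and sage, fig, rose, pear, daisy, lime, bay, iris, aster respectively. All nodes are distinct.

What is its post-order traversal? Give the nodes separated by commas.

The first element of pre-order is the root; it splits in-order into left and right subtrees.
Root lime: left subtree has 5 nodes {sage, fig, rose, pear, daisy}, right has 3 {bay, iris, aster}.
  Root pear: left subtree has 3 nodes {sage, fig, rose}, right has 1 {daisy}.
    Root sage: left subtree has 0 nodes { }, right has 2 {fig, rose}.
      Root rose: left subtree has 1 node {fig}, right has 0 { }.
  Root aster: left subtree has 2 nodes {bay, iris}, right has 0 { }.
    Root bay: left subtree has 0 nodes { }, right has 1 {iris}.

fig, rose, sage, daisy, pear, iris, bay, aster, lime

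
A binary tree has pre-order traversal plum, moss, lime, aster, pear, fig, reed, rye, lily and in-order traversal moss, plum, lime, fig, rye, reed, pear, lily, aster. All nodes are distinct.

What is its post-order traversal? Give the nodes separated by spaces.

moss rye reed fig lily pear aster lime plum

The first element of pre-order is the root; it splits in-order into left and right subtrees.
Root plum: left subtree has 1 node {moss}, right has 7 {lime, fig, rye, reed, pear, lily, aster}.
  Root lime: left subtree has 0 nodes { }, right has 6 {fig, rye, reed, pear, lily, aster}.
    Root aster: left subtree has 5 nodes {fig, rye, reed, pear, lily}, right has 0 { }.
      Root pear: left subtree has 3 nodes {fig, rye, reed}, right has 1 {lily}.
        Root fig: left subtree has 0 nodes { }, right has 2 {rye, reed}.
          Root reed: left subtree has 1 node {rye}, right has 0 { }.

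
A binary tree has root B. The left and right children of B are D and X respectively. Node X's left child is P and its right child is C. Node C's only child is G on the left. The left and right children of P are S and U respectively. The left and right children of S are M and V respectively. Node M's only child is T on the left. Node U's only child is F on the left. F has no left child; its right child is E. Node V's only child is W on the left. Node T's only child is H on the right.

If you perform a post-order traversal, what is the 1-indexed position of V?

6

Post-order visits the left subtree, then the right subtree, then the node.
At B: go left to D.
  D is a leaf — visit D.
At B: go right to X.
  At X: go left to P.
    At P: go left to S.
      At S: go left to M.
        At M: go left to T.
          At T: no left child.
          At T: go right to H.
            H is a leaf — visit H.
          Visit T.
        At M: no right child.
        Visit M.
      At S: go right to V.
        At V: go left to W.
          W is a leaf — visit W.
        At V: no right child.
        Visit V.
      Visit S.
    At P: go right to U.
      At U: go left to F.
        At F: no left child.
        At F: go right to E.
          E is a leaf — visit E.
        Visit F.
      At U: no right child.
      Visit U.
    Visit P.
  At X: go right to C.
    At C: go left to G.
      G is a leaf — visit G.
    At C: no right child.
    Visit C.
  Visit X.
Visit B.
Full post-order sequence: D, H, T, M, W, V, S, E, F, U, P, G, C, X, B.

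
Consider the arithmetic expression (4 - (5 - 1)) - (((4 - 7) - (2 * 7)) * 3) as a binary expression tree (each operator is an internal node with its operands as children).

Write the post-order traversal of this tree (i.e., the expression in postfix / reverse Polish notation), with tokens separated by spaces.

4 5 1 - - 4 7 - 2 7 * - 3 * -

Post-order on an expression tree gives postfix notation: for each operator, emit left operand, right operand, then the operator.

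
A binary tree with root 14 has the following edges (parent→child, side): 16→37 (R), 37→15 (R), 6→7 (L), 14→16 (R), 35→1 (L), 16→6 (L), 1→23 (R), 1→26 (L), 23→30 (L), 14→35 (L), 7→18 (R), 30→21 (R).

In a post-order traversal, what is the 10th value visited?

Post-order visits the left subtree, then the right subtree, then the node.
At 14: go left to 35.
  At 35: go left to 1.
    At 1: go left to 26.
      26 is a leaf — visit 26.
    At 1: go right to 23.
      At 23: go left to 30.
        At 30: no left child.
        At 30: go right to 21.
          21 is a leaf — visit 21.
        Visit 30.
      At 23: no right child.
      Visit 23.
    Visit 1.
  At 35: no right child.
  Visit 35.
At 14: go right to 16.
  At 16: go left to 6.
    At 6: go left to 7.
      At 7: no left child.
      At 7: go right to 18.
        18 is a leaf — visit 18.
      Visit 7.
    At 6: no right child.
    Visit 6.
  At 16: go right to 37.
    At 37: no left child.
    At 37: go right to 15.
      15 is a leaf — visit 15.
    Visit 37.
  Visit 16.
Visit 14.
Full post-order sequence: 26, 21, 30, 23, 1, 35, 18, 7, 6, 15, 37, 16, 14.

15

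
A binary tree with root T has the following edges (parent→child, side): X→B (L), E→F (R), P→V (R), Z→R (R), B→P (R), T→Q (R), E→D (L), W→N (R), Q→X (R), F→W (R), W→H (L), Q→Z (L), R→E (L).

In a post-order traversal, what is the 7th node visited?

Post-order visits the left subtree, then the right subtree, then the node.
At T: no left child.
At T: go right to Q.
  At Q: go left to Z.
    At Z: no left child.
    At Z: go right to R.
      At R: go left to E.
        At E: go left to D.
          D is a leaf — visit D.
        At E: go right to F.
          At F: no left child.
          At F: go right to W.
            At W: go left to H.
              H is a leaf — visit H.
            At W: go right to N.
              N is a leaf — visit N.
            Visit W.
          Visit F.
        Visit E.
      At R: no right child.
      Visit R.
    Visit Z.
  At Q: go right to X.
    At X: go left to B.
      At B: no left child.
      At B: go right to P.
        At P: no left child.
        At P: go right to V.
          V is a leaf — visit V.
        Visit P.
      Visit B.
    At X: no right child.
    Visit X.
  Visit Q.
Visit T.
Full post-order sequence: D, H, N, W, F, E, R, Z, V, P, B, X, Q, T.

R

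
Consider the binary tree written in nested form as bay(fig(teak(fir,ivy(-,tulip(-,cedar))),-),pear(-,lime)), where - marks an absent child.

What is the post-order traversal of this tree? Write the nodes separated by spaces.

Post-order visits the left subtree, then the right subtree, then the node.
At bay: go left to fig.
  At fig: go left to teak.
    At teak: go left to fir.
      fir is a leaf — visit fir.
    At teak: go right to ivy.
      At ivy: no left child.
      At ivy: go right to tulip.
        At tulip: no left child.
        At tulip: go right to cedar.
          cedar is a leaf — visit cedar.
        Visit tulip.
      Visit ivy.
    Visit teak.
  At fig: no right child.
  Visit fig.
At bay: go right to pear.
  At pear: no left child.
  At pear: go right to lime.
    lime is a leaf — visit lime.
  Visit pear.
Visit bay.

fir cedar tulip ivy teak fig lime pear bay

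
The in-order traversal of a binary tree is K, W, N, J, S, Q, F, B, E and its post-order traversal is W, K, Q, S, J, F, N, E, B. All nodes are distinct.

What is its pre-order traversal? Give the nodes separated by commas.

B, N, K, W, F, J, S, Q, E

The last element of post-order is the root; it splits in-order into left and right subtrees.
Root B: left subtree has 7 nodes {K, W, N, J, S, Q, F}, right has 1 {E}.
  Root N: left subtree has 2 nodes {K, W}, right has 4 {J, S, Q, F}.
    Root K: left subtree has 0 nodes { }, right has 1 {W}.
    Root F: left subtree has 3 nodes {J, S, Q}, right has 0 { }.
      Root J: left subtree has 0 nodes { }, right has 2 {S, Q}.
        Root S: left subtree has 0 nodes { }, right has 1 {Q}.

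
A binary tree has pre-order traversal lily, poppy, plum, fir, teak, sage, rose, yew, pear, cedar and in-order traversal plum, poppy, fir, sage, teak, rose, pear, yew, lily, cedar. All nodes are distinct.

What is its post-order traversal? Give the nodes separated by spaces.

plum sage pear yew rose teak fir poppy cedar lily

The first element of pre-order is the root; it splits in-order into left and right subtrees.
Root lily: left subtree has 8 nodes {plum, poppy, fir, sage, teak, rose, pear, yew}, right has 1 {cedar}.
  Root poppy: left subtree has 1 node {plum}, right has 6 {fir, sage, teak, rose, pear, yew}.
    Root fir: left subtree has 0 nodes { }, right has 5 {sage, teak, rose, pear, yew}.
      Root teak: left subtree has 1 node {sage}, right has 3 {rose, pear, yew}.
        Root rose: left subtree has 0 nodes { }, right has 2 {pear, yew}.
          Root yew: left subtree has 1 node {pear}, right has 0 { }.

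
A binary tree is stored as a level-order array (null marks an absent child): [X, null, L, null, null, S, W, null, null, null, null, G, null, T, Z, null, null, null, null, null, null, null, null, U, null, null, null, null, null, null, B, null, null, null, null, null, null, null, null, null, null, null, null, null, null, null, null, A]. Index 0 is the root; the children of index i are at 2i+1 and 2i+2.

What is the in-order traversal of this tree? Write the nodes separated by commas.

In-order visits the left subtree, then the node, then the right subtree.
At X: no left child.
Visit X.
At X: go right to L.
  At L: go left to S.
    At S: go left to G.
      At G: go left to U.
        At U: go left to A.
          A is a leaf — visit A.
        Visit U.
        At U: no right child.
      Visit G.
      At G: no right child.
    Visit S.
    At S: no right child.
  Visit L.
  At L: go right to W.
    At W: go left to T.
      T is a leaf — visit T.
    Visit W.
    At W: go right to Z.
      At Z: no left child.
      Visit Z.
      At Z: go right to B.
        B is a leaf — visit B.

X, A, U, G, S, L, T, W, Z, B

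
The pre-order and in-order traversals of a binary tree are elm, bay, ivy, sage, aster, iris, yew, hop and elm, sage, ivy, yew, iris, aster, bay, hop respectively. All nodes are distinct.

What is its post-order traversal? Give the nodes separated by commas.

sage, yew, iris, aster, ivy, hop, bay, elm

The first element of pre-order is the root; it splits in-order into left and right subtrees.
Root elm: left subtree has 0 nodes { }, right has 7 {sage, ivy, yew, iris, aster, bay, hop}.
  Root bay: left subtree has 5 nodes {sage, ivy, yew, iris, aster}, right has 1 {hop}.
    Root ivy: left subtree has 1 node {sage}, right has 3 {yew, iris, aster}.
      Root aster: left subtree has 2 nodes {yew, iris}, right has 0 { }.
        Root iris: left subtree has 1 node {yew}, right has 0 { }.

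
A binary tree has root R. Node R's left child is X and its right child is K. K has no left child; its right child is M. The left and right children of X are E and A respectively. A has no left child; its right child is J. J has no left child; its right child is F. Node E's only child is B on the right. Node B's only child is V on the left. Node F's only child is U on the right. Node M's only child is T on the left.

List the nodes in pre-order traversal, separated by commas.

Pre-order visits the node, then its left subtree, then its right subtree.
Visit R.
At R: go left to X.
  Visit X.
  At X: go left to E.
    Visit E.
    At E: no left child.
    At E: go right to B.
      Visit B.
      At B: go left to V.
        V is a leaf — visit V.
      At B: no right child.
  At X: go right to A.
    Visit A.
    At A: no left child.
    At A: go right to J.
      Visit J.
      At J: no left child.
      At J: go right to F.
        Visit F.
        At F: no left child.
        At F: go right to U.
          U is a leaf — visit U.
At R: go right to K.
  Visit K.
  At K: no left child.
  At K: go right to M.
    Visit M.
    At M: go left to T.
      T is a leaf — visit T.
    At M: no right child.

R, X, E, B, V, A, J, F, U, K, M, T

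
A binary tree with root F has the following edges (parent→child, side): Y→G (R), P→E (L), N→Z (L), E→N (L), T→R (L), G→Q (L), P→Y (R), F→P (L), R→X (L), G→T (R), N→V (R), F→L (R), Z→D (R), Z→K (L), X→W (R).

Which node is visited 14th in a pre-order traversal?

Pre-order visits the node, then its left subtree, then its right subtree.
Visit F.
At F: go left to P.
  Visit P.
  At P: go left to E.
    Visit E.
    At E: go left to N.
      Visit N.
      At N: go left to Z.
        Visit Z.
        At Z: go left to K.
          K is a leaf — visit K.
        At Z: go right to D.
          D is a leaf — visit D.
      At N: go right to V.
        V is a leaf — visit V.
    At E: no right child.
  At P: go right to Y.
    Visit Y.
    At Y: no left child.
    At Y: go right to G.
      Visit G.
      At G: go left to Q.
        Q is a leaf — visit Q.
      At G: go right to T.
        Visit T.
        At T: go left to R.
          Visit R.
          At R: go left to X.
            Visit X.
            At X: no left child.
            At X: go right to W.
              W is a leaf — visit W.
          At R: no right child.
        At T: no right child.
At F: go right to L.
  L is a leaf — visit L.
Full pre-order sequence: F, P, E, N, Z, K, D, V, Y, G, Q, T, R, X, W, L.

X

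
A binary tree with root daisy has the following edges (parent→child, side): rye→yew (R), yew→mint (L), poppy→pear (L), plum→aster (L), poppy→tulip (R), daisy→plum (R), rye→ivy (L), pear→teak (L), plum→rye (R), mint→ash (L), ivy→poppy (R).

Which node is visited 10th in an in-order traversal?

ash

In-order visits the left subtree, then the node, then the right subtree.
At daisy: no left child.
Visit daisy.
At daisy: go right to plum.
  At plum: go left to aster.
    aster is a leaf — visit aster.
  Visit plum.
  At plum: go right to rye.
    At rye: go left to ivy.
      At ivy: no left child.
      Visit ivy.
      At ivy: go right to poppy.
        At poppy: go left to pear.
          At pear: go left to teak.
            teak is a leaf — visit teak.
          Visit pear.
          At pear: no right child.
        Visit poppy.
        At poppy: go right to tulip.
          tulip is a leaf — visit tulip.
    Visit rye.
    At rye: go right to yew.
      At yew: go left to mint.
        At mint: go left to ash.
          ash is a leaf — visit ash.
        Visit mint.
        At mint: no right child.
      Visit yew.
      At yew: no right child.
Full in-order sequence: daisy, aster, plum, ivy, teak, pear, poppy, tulip, rye, ash, mint, yew.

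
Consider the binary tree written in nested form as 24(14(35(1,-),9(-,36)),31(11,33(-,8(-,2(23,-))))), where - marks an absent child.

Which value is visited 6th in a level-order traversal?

Level-order visits nodes level by level from the root, left to right within each level.
Level 0: 24
Level 1: 14, 31
Level 2: 35, 9, 11, 33
Level 3: 1, 36, 8
Level 4: 2
Level 5: 23
Full level-order sequence: 24, 14, 31, 35, 9, 11, 33, 1, 36, 8, 2, 23.

11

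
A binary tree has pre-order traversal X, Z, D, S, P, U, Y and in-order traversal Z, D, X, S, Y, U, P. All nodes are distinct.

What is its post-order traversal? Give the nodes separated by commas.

D, Z, Y, U, P, S, X

The first element of pre-order is the root; it splits in-order into left and right subtrees.
Root X: left subtree has 2 nodes {Z, D}, right has 4 {S, Y, U, P}.
  Root Z: left subtree has 0 nodes { }, right has 1 {D}.
  Root S: left subtree has 0 nodes { }, right has 3 {Y, U, P}.
    Root P: left subtree has 2 nodes {Y, U}, right has 0 { }.
      Root U: left subtree has 1 node {Y}, right has 0 { }.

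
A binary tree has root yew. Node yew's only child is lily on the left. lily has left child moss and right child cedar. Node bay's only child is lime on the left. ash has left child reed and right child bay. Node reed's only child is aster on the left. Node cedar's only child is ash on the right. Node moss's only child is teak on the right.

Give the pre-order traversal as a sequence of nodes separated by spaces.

Pre-order visits the node, then its left subtree, then its right subtree.
Visit yew.
At yew: go left to lily.
  Visit lily.
  At lily: go left to moss.
    Visit moss.
    At moss: no left child.
    At moss: go right to teak.
      teak is a leaf — visit teak.
  At lily: go right to cedar.
    Visit cedar.
    At cedar: no left child.
    At cedar: go right to ash.
      Visit ash.
      At ash: go left to reed.
        Visit reed.
        At reed: go left to aster.
          aster is a leaf — visit aster.
        At reed: no right child.
      At ash: go right to bay.
        Visit bay.
        At bay: go left to lime.
          lime is a leaf — visit lime.
        At bay: no right child.
At yew: no right child.

yew lily moss teak cedar ash reed aster bay lime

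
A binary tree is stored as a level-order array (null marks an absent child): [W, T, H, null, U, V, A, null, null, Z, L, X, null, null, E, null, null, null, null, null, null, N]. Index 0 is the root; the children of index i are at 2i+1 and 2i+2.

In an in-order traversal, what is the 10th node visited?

In-order visits the left subtree, then the node, then the right subtree.
At W: go left to T.
  At T: no left child.
  Visit T.
  At T: go right to U.
    At U: go left to Z.
      Z is a leaf — visit Z.
    Visit U.
    At U: go right to L.
      At L: go left to N.
        N is a leaf — visit N.
      Visit L.
      At L: no right child.
Visit W.
At W: go right to H.
  At H: go left to V.
    At V: go left to X.
      X is a leaf — visit X.
    Visit V.
    At V: no right child.
  Visit H.
  At H: go right to A.
    At A: no left child.
    Visit A.
    At A: go right to E.
      E is a leaf — visit E.
Full in-order sequence: T, Z, U, N, L, W, X, V, H, A, E.

A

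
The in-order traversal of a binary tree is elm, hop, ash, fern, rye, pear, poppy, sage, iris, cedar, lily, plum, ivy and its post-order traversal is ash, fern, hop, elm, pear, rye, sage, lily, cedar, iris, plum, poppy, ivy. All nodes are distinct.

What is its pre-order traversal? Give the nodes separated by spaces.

The last element of post-order is the root; it splits in-order into left and right subtrees.
Root ivy: left subtree has 12 nodes {elm, hop, ash, fern, rye, pear, poppy, sage, iris, cedar, lily, plum}, right has 0 { }.
  Root poppy: left subtree has 6 nodes {elm, hop, ash, fern, rye, pear}, right has 5 {sage, iris, cedar, lily, plum}.
    Root rye: left subtree has 4 nodes {elm, hop, ash, fern}, right has 1 {pear}.
      Root elm: left subtree has 0 nodes { }, right has 3 {hop, ash, fern}.
        Root hop: left subtree has 0 nodes { }, right has 2 {ash, fern}.
          Root fern: left subtree has 1 node {ash}, right has 0 { }.
    Root plum: left subtree has 4 nodes {sage, iris, cedar, lily}, right has 0 { }.
      Root iris: left subtree has 1 node {sage}, right has 2 {cedar, lily}.
        Root cedar: left subtree has 0 nodes { }, right has 1 {lily}.

ivy poppy rye elm hop fern ash pear plum iris sage cedar lily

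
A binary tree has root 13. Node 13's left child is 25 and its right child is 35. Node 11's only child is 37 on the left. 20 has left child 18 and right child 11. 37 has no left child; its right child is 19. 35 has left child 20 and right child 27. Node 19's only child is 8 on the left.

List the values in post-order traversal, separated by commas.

25, 18, 8, 19, 37, 11, 20, 27, 35, 13

Post-order visits the left subtree, then the right subtree, then the node.
At 13: go left to 25.
  25 is a leaf — visit 25.
At 13: go right to 35.
  At 35: go left to 20.
    At 20: go left to 18.
      18 is a leaf — visit 18.
    At 20: go right to 11.
      At 11: go left to 37.
        At 37: no left child.
        At 37: go right to 19.
          At 19: go left to 8.
            8 is a leaf — visit 8.
          At 19: no right child.
          Visit 19.
        Visit 37.
      At 11: no right child.
      Visit 11.
    Visit 20.
  At 35: go right to 27.
    27 is a leaf — visit 27.
  Visit 35.
Visit 13.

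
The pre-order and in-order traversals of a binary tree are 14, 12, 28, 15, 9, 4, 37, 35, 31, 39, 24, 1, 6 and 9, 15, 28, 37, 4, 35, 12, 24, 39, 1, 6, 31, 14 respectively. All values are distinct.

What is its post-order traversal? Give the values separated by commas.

9, 15, 37, 35, 4, 28, 24, 6, 1, 39, 31, 12, 14

The first element of pre-order is the root; it splits in-order into left and right subtrees.
Root 14: left subtree has 12 nodes {9, 15, 28, 37, 4, 35, 12, 24, 39, 1, 6, 31}, right has 0 { }.
  Root 12: left subtree has 6 nodes {9, 15, 28, 37, 4, 35}, right has 5 {24, 39, 1, 6, 31}.
    Root 28: left subtree has 2 nodes {9, 15}, right has 3 {37, 4, 35}.
      Root 15: left subtree has 1 node {9}, right has 0 { }.
      Root 4: left subtree has 1 node {37}, right has 1 {35}.
    Root 31: left subtree has 4 nodes {24, 39, 1, 6}, right has 0 { }.
      Root 39: left subtree has 1 node {24}, right has 2 {1, 6}.
        Root 1: left subtree has 0 nodes { }, right has 1 {6}.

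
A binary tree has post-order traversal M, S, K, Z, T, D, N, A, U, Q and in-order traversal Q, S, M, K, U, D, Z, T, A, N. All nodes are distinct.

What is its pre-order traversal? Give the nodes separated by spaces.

The last element of post-order is the root; it splits in-order into left and right subtrees.
Root Q: left subtree has 0 nodes { }, right has 9 {S, M, K, U, D, Z, T, A, N}.
  Root U: left subtree has 3 nodes {S, M, K}, right has 5 {D, Z, T, A, N}.
    Root K: left subtree has 2 nodes {S, M}, right has 0 { }.
      Root S: left subtree has 0 nodes { }, right has 1 {M}.
    Root A: left subtree has 3 nodes {D, Z, T}, right has 1 {N}.
      Root D: left subtree has 0 nodes { }, right has 2 {Z, T}.
        Root T: left subtree has 1 node {Z}, right has 0 { }.

Q U K S M A D T Z N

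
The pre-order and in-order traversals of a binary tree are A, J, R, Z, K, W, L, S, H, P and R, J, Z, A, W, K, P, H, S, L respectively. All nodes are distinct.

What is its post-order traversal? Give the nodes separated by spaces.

The first element of pre-order is the root; it splits in-order into left and right subtrees.
Root A: left subtree has 3 nodes {R, J, Z}, right has 6 {W, K, P, H, S, L}.
  Root J: left subtree has 1 node {R}, right has 1 {Z}.
  Root K: left subtree has 1 node {W}, right has 4 {P, H, S, L}.
    Root L: left subtree has 3 nodes {P, H, S}, right has 0 { }.
      Root S: left subtree has 2 nodes {P, H}, right has 0 { }.
        Root H: left subtree has 1 node {P}, right has 0 { }.

R Z J W P H S L K A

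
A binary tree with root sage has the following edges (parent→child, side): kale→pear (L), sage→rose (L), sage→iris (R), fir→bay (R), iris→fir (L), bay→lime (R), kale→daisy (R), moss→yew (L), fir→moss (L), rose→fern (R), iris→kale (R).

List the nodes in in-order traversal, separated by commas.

In-order visits the left subtree, then the node, then the right subtree.
At sage: go left to rose.
  At rose: no left child.
  Visit rose.
  At rose: go right to fern.
    fern is a leaf — visit fern.
Visit sage.
At sage: go right to iris.
  At iris: go left to fir.
    At fir: go left to moss.
      At moss: go left to yew.
        yew is a leaf — visit yew.
      Visit moss.
      At moss: no right child.
    Visit fir.
    At fir: go right to bay.
      At bay: no left child.
      Visit bay.
      At bay: go right to lime.
        lime is a leaf — visit lime.
  Visit iris.
  At iris: go right to kale.
    At kale: go left to pear.
      pear is a leaf — visit pear.
    Visit kale.
    At kale: go right to daisy.
      daisy is a leaf — visit daisy.

rose, fern, sage, yew, moss, fir, bay, lime, iris, pear, kale, daisy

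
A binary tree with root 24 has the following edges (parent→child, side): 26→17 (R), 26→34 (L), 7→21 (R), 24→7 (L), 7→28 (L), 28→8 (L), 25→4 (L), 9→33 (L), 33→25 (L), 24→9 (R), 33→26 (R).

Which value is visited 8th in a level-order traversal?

Level-order visits nodes level by level from the root, left to right within each level.
Level 0: 24
Level 1: 7, 9
Level 2: 28, 21, 33
Level 3: 8, 25, 26
Level 4: 4, 34, 17
Full level-order sequence: 24, 7, 9, 28, 21, 33, 8, 25, 26, 4, 34, 17.

25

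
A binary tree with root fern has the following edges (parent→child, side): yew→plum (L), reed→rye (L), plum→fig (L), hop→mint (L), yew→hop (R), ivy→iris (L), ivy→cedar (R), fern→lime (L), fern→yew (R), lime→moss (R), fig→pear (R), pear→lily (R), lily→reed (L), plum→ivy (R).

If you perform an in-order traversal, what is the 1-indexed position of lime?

In-order visits the left subtree, then the node, then the right subtree.
At fern: go left to lime.
  At lime: no left child.
  Visit lime.
  At lime: go right to moss.
    moss is a leaf — visit moss.
Visit fern.
At fern: go right to yew.
  At yew: go left to plum.
    At plum: go left to fig.
      At fig: no left child.
      Visit fig.
      At fig: go right to pear.
        At pear: no left child.
        Visit pear.
        At pear: go right to lily.
          At lily: go left to reed.
            At reed: go left to rye.
              rye is a leaf — visit rye.
            Visit reed.
            At reed: no right child.
          Visit lily.
          At lily: no right child.
    Visit plum.
    At plum: go right to ivy.
      At ivy: go left to iris.
        iris is a leaf — visit iris.
      Visit ivy.
      At ivy: go right to cedar.
        cedar is a leaf — visit cedar.
  Visit yew.
  At yew: go right to hop.
    At hop: go left to mint.
      mint is a leaf — visit mint.
    Visit hop.
    At hop: no right child.
Full in-order sequence: lime, moss, fern, fig, pear, rye, reed, lily, plum, iris, ivy, cedar, yew, mint, hop.

1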